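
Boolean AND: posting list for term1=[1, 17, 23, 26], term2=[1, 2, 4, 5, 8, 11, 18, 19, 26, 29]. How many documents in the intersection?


Boolean AND: find intersection of posting lists
term1 docs: [1, 17, 23, 26]
term2 docs: [1, 2, 4, 5, 8, 11, 18, 19, 26, 29]
Intersection: [1, 26]
|intersection| = 2

2


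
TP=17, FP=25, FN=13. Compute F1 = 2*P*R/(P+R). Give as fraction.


F1 = 2 * P * R / (P + R)
P = TP/(TP+FP) = 17/42 = 17/42
R = TP/(TP+FN) = 17/30 = 17/30
2 * P * R = 2 * 17/42 * 17/30 = 289/630
P + R = 17/42 + 17/30 = 34/35
F1 = 289/630 / 34/35 = 17/36

17/36


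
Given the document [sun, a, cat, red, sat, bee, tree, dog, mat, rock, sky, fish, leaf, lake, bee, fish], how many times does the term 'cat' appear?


Document has 16 words
Scanning for 'cat':
Found at positions: [2]
Count = 1

1


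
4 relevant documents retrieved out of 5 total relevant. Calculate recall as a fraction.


Recall = retrieved_relevant / total_relevant
= 4 / 5
= 4 / (4 + 1)
= 4/5

4/5


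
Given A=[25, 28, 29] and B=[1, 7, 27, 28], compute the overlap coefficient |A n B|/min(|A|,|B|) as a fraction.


A intersect B = [28]
|A intersect B| = 1
min(|A|, |B|) = min(3, 4) = 3
Overlap = 1 / 3 = 1/3

1/3


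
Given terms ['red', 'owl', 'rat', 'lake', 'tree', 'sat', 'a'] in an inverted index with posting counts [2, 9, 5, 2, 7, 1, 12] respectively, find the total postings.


Summing posting list sizes:
'red': 2 postings
'owl': 9 postings
'rat': 5 postings
'lake': 2 postings
'tree': 7 postings
'sat': 1 postings
'a': 12 postings
Total = 2 + 9 + 5 + 2 + 7 + 1 + 12 = 38

38


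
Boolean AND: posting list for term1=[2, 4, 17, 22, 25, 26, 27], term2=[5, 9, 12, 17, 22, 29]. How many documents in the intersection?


Boolean AND: find intersection of posting lists
term1 docs: [2, 4, 17, 22, 25, 26, 27]
term2 docs: [5, 9, 12, 17, 22, 29]
Intersection: [17, 22]
|intersection| = 2

2


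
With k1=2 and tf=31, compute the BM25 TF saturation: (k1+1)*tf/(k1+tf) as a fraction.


BM25 TF component = (k1+1)*tf / (k1+tf)
k1 = 2, tf = 31
Numerator = (2+1)*31 = 93
Denominator = 2 + 31 = 33
= 93/33 = 31/11

31/11


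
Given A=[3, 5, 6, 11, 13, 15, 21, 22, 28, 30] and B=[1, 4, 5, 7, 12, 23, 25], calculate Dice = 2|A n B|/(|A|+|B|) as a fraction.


A intersect B = [5]
|A intersect B| = 1
|A| = 10, |B| = 7
Dice = 2*1 / (10+7)
= 2 / 17 = 2/17

2/17


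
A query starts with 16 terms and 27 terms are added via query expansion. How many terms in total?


Original terms: 16
Expansion terms: 27
Total = 16 + 27 = 43

43


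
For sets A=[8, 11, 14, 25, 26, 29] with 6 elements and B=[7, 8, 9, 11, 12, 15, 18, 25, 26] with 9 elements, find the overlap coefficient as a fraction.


A intersect B = [8, 11, 25, 26]
|A intersect B| = 4
min(|A|, |B|) = min(6, 9) = 6
Overlap = 4 / 6 = 2/3

2/3


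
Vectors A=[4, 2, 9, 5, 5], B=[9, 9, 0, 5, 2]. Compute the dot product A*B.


Dot product = sum of element-wise products
A[0]*B[0] = 4*9 = 36
A[1]*B[1] = 2*9 = 18
A[2]*B[2] = 9*0 = 0
A[3]*B[3] = 5*5 = 25
A[4]*B[4] = 5*2 = 10
Sum = 36 + 18 + 0 + 25 + 10 = 89

89


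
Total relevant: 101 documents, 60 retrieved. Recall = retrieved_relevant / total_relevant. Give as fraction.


Recall = retrieved_relevant / total_relevant
= 60 / 101
= 60 / (60 + 41)
= 60/101

60/101


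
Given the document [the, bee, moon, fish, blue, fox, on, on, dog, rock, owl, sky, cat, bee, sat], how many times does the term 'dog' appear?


Document has 15 words
Scanning for 'dog':
Found at positions: [8]
Count = 1

1


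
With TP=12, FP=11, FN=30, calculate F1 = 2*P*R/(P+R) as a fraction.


F1 = 2 * P * R / (P + R)
P = TP/(TP+FP) = 12/23 = 12/23
R = TP/(TP+FN) = 12/42 = 2/7
2 * P * R = 2 * 12/23 * 2/7 = 48/161
P + R = 12/23 + 2/7 = 130/161
F1 = 48/161 / 130/161 = 24/65

24/65


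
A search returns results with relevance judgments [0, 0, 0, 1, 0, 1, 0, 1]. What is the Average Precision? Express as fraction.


Computing P@k for each relevant position:
Position 1: not relevant
Position 2: not relevant
Position 3: not relevant
Position 4: relevant, P@4 = 1/4 = 1/4
Position 5: not relevant
Position 6: relevant, P@6 = 2/6 = 1/3
Position 7: not relevant
Position 8: relevant, P@8 = 3/8 = 3/8
Sum of P@k = 1/4 + 1/3 + 3/8 = 23/24
AP = 23/24 / 3 = 23/72

23/72


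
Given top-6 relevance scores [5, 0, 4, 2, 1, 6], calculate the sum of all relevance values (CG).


Cumulative Gain = sum of relevance scores
Position 1: rel=5, running sum=5
Position 2: rel=0, running sum=5
Position 3: rel=4, running sum=9
Position 4: rel=2, running sum=11
Position 5: rel=1, running sum=12
Position 6: rel=6, running sum=18
CG = 18

18


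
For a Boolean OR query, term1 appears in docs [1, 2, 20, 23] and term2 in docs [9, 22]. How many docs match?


Boolean OR: find union of posting lists
term1 docs: [1, 2, 20, 23]
term2 docs: [9, 22]
Union: [1, 2, 9, 20, 22, 23]
|union| = 6

6


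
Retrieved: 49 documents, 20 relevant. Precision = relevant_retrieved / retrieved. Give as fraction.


Precision = relevant_retrieved / total_retrieved
= 20 / 49
= 20 / (20 + 29)
= 20/49

20/49


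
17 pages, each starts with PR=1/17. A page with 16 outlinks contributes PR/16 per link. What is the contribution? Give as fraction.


Initial PR = 1/17 = 1/17
Outlinks = 16
Contribution per link = PR / outlinks
= 1/17 / 16
= 1/272

1/272


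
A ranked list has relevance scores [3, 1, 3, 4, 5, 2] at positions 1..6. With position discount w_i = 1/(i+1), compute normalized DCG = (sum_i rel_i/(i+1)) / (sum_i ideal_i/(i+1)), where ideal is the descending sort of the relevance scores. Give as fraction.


Position discount weights w_i = 1/(i+1) for i=1..6:
Weights = [1/2, 1/3, 1/4, 1/5, 1/6, 1/7]
Actual relevance: [3, 1, 3, 4, 5, 2]
DCG = 3/2 + 1/3 + 3/4 + 4/5 + 5/6 + 2/7 = 1891/420
Ideal relevance (sorted desc): [5, 4, 3, 3, 2, 1]
Ideal DCG = 5/2 + 4/3 + 3/4 + 3/5 + 2/6 + 1/7 = 2377/420
nDCG = DCG / ideal_DCG = 1891/420 / 2377/420 = 1891/2377

1891/2377


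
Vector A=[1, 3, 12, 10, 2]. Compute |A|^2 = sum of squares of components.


|A|^2 = sum of squared components
A[0]^2 = 1^2 = 1
A[1]^2 = 3^2 = 9
A[2]^2 = 12^2 = 144
A[3]^2 = 10^2 = 100
A[4]^2 = 2^2 = 4
Sum = 1 + 9 + 144 + 100 + 4 = 258

258


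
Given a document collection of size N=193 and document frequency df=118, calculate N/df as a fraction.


IDF ratio = N / df
= 193 / 118
= 193/118

193/118


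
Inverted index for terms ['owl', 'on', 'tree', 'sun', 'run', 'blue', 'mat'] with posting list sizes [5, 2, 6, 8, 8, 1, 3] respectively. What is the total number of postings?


Summing posting list sizes:
'owl': 5 postings
'on': 2 postings
'tree': 6 postings
'sun': 8 postings
'run': 8 postings
'blue': 1 postings
'mat': 3 postings
Total = 5 + 2 + 6 + 8 + 8 + 1 + 3 = 33

33


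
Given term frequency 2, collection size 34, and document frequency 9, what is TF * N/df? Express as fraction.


TF * (N/df)
= 2 * (34/9)
= 2 * 34/9
= 68/9

68/9


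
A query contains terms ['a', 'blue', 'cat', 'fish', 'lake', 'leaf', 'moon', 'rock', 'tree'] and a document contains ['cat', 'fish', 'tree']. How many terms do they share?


Query terms: ['a', 'blue', 'cat', 'fish', 'lake', 'leaf', 'moon', 'rock', 'tree']
Document terms: ['cat', 'fish', 'tree']
Common terms: ['cat', 'fish', 'tree']
Overlap count = 3

3


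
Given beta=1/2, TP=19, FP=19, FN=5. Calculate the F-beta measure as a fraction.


P = TP/(TP+FP) = 19/38 = 1/2
R = TP/(TP+FN) = 19/24 = 19/24
beta^2 = 1/2^2 = 1/4
(1 + beta^2) = 5/4
Numerator = (1+beta^2)*P*R = 95/192
Denominator = beta^2*P + R = 1/8 + 19/24 = 11/12
F_beta = 95/176

95/176


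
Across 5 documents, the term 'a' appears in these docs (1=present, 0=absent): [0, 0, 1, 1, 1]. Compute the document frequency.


Checking each document for 'a':
Doc 1: absent
Doc 2: absent
Doc 3: present
Doc 4: present
Doc 5: present
df = sum of presences = 0 + 0 + 1 + 1 + 1 = 3

3


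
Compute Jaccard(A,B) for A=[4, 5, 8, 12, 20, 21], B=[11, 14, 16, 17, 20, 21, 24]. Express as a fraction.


A intersect B = [20, 21]
|A intersect B| = 2
A union B = [4, 5, 8, 11, 12, 14, 16, 17, 20, 21, 24]
|A union B| = 11
Jaccard = 2/11 = 2/11

2/11


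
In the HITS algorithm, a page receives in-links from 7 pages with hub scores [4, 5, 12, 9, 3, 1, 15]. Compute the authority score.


Authority = sum of hub scores of in-linkers
In-link 1: hub score = 4
In-link 2: hub score = 5
In-link 3: hub score = 12
In-link 4: hub score = 9
In-link 5: hub score = 3
In-link 6: hub score = 1
In-link 7: hub score = 15
Authority = 4 + 5 + 12 + 9 + 3 + 1 + 15 = 49

49


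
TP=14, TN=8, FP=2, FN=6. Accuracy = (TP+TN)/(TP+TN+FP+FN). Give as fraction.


Accuracy = (TP + TN) / (TP + TN + FP + FN)
TP + TN = 14 + 8 = 22
Total = 14 + 8 + 2 + 6 = 30
Accuracy = 22 / 30 = 11/15

11/15


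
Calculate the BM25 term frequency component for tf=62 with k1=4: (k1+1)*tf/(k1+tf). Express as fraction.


BM25 TF component = (k1+1)*tf / (k1+tf)
k1 = 4, tf = 62
Numerator = (4+1)*62 = 310
Denominator = 4 + 62 = 66
= 310/66 = 155/33

155/33


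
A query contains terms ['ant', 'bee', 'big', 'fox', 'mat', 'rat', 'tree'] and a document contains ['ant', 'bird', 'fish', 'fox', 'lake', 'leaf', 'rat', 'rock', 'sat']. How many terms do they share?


Query terms: ['ant', 'bee', 'big', 'fox', 'mat', 'rat', 'tree']
Document terms: ['ant', 'bird', 'fish', 'fox', 'lake', 'leaf', 'rat', 'rock', 'sat']
Common terms: ['ant', 'fox', 'rat']
Overlap count = 3

3


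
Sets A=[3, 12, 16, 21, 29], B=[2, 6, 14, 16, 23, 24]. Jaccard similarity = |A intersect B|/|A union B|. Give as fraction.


A intersect B = [16]
|A intersect B| = 1
A union B = [2, 3, 6, 12, 14, 16, 21, 23, 24, 29]
|A union B| = 10
Jaccard = 1/10 = 1/10

1/10


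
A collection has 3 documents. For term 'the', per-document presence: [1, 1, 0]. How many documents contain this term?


Checking each document for 'the':
Doc 1: present
Doc 2: present
Doc 3: absent
df = sum of presences = 1 + 1 + 0 = 2

2


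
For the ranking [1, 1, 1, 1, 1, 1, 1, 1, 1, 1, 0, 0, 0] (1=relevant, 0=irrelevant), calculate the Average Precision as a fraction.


Computing P@k for each relevant position:
Position 1: relevant, P@1 = 1/1 = 1
Position 2: relevant, P@2 = 2/2 = 1
Position 3: relevant, P@3 = 3/3 = 1
Position 4: relevant, P@4 = 4/4 = 1
Position 5: relevant, P@5 = 5/5 = 1
Position 6: relevant, P@6 = 6/6 = 1
Position 7: relevant, P@7 = 7/7 = 1
Position 8: relevant, P@8 = 8/8 = 1
Position 9: relevant, P@9 = 9/9 = 1
Position 10: relevant, P@10 = 10/10 = 1
Position 11: not relevant
Position 12: not relevant
Position 13: not relevant
Sum of P@k = 1 + 1 + 1 + 1 + 1 + 1 + 1 + 1 + 1 + 1 = 10
AP = 10 / 10 = 1

1


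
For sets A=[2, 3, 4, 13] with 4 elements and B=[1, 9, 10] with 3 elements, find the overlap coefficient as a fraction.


A intersect B = []
|A intersect B| = 0
min(|A|, |B|) = min(4, 3) = 3
Overlap = 0 / 3 = 0

0


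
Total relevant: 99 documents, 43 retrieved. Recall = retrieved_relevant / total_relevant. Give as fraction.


Recall = retrieved_relevant / total_relevant
= 43 / 99
= 43 / (43 + 56)
= 43/99

43/99


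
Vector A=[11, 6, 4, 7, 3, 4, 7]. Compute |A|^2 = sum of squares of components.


|A|^2 = sum of squared components
A[0]^2 = 11^2 = 121
A[1]^2 = 6^2 = 36
A[2]^2 = 4^2 = 16
A[3]^2 = 7^2 = 49
A[4]^2 = 3^2 = 9
A[5]^2 = 4^2 = 16
A[6]^2 = 7^2 = 49
Sum = 121 + 36 + 16 + 49 + 9 + 16 + 49 = 296

296


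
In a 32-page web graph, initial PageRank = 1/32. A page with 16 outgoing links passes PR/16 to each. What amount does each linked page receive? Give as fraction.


Initial PR = 1/32 = 1/32
Outlinks = 16
Contribution per link = PR / outlinks
= 1/32 / 16
= 1/512

1/512


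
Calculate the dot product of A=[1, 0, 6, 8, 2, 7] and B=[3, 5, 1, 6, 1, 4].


Dot product = sum of element-wise products
A[0]*B[0] = 1*3 = 3
A[1]*B[1] = 0*5 = 0
A[2]*B[2] = 6*1 = 6
A[3]*B[3] = 8*6 = 48
A[4]*B[4] = 2*1 = 2
A[5]*B[5] = 7*4 = 28
Sum = 3 + 0 + 6 + 48 + 2 + 28 = 87

87


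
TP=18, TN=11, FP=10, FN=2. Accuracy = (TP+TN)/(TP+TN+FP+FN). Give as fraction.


Accuracy = (TP + TN) / (TP + TN + FP + FN)
TP + TN = 18 + 11 = 29
Total = 18 + 11 + 10 + 2 = 41
Accuracy = 29 / 41 = 29/41

29/41


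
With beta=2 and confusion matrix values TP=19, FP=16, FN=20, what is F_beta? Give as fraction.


P = TP/(TP+FP) = 19/35 = 19/35
R = TP/(TP+FN) = 19/39 = 19/39
beta^2 = 2^2 = 4
(1 + beta^2) = 5
Numerator = (1+beta^2)*P*R = 361/273
Denominator = beta^2*P + R = 76/35 + 19/39 = 3629/1365
F_beta = 95/191

95/191


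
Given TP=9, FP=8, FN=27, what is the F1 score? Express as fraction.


F1 = 2 * P * R / (P + R)
P = TP/(TP+FP) = 9/17 = 9/17
R = TP/(TP+FN) = 9/36 = 1/4
2 * P * R = 2 * 9/17 * 1/4 = 9/34
P + R = 9/17 + 1/4 = 53/68
F1 = 9/34 / 53/68 = 18/53

18/53


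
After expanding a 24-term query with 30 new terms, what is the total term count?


Original terms: 24
Expansion terms: 30
Total = 24 + 30 = 54

54


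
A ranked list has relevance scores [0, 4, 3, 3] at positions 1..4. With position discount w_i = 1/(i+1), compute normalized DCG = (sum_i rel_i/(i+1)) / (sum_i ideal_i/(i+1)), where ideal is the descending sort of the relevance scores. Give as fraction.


Position discount weights w_i = 1/(i+1) for i=1..4:
Weights = [1/2, 1/3, 1/4, 1/5]
Actual relevance: [0, 4, 3, 3]
DCG = 0/2 + 4/3 + 3/4 + 3/5 = 161/60
Ideal relevance (sorted desc): [4, 3, 3, 0]
Ideal DCG = 4/2 + 3/3 + 3/4 + 0/5 = 15/4
nDCG = DCG / ideal_DCG = 161/60 / 15/4 = 161/225

161/225


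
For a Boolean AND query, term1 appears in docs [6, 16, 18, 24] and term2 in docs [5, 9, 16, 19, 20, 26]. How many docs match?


Boolean AND: find intersection of posting lists
term1 docs: [6, 16, 18, 24]
term2 docs: [5, 9, 16, 19, 20, 26]
Intersection: [16]
|intersection| = 1

1


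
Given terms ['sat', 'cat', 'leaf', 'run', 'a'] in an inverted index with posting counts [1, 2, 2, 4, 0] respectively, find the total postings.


Summing posting list sizes:
'sat': 1 postings
'cat': 2 postings
'leaf': 2 postings
'run': 4 postings
'a': 0 postings
Total = 1 + 2 + 2 + 4 + 0 = 9

9


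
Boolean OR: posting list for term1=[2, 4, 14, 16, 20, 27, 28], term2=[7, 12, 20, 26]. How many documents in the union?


Boolean OR: find union of posting lists
term1 docs: [2, 4, 14, 16, 20, 27, 28]
term2 docs: [7, 12, 20, 26]
Union: [2, 4, 7, 12, 14, 16, 20, 26, 27, 28]
|union| = 10

10


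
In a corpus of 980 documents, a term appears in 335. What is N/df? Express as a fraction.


IDF ratio = N / df
= 980 / 335
= 196/67

196/67


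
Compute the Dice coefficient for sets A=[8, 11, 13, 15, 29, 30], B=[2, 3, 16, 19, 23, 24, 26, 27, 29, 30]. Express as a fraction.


A intersect B = [29, 30]
|A intersect B| = 2
|A| = 6, |B| = 10
Dice = 2*2 / (6+10)
= 4 / 16 = 1/4

1/4


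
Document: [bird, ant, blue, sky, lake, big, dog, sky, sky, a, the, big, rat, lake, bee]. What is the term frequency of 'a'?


Document has 15 words
Scanning for 'a':
Found at positions: [9]
Count = 1

1


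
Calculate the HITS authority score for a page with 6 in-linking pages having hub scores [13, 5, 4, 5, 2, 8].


Authority = sum of hub scores of in-linkers
In-link 1: hub score = 13
In-link 2: hub score = 5
In-link 3: hub score = 4
In-link 4: hub score = 5
In-link 5: hub score = 2
In-link 6: hub score = 8
Authority = 13 + 5 + 4 + 5 + 2 + 8 = 37

37


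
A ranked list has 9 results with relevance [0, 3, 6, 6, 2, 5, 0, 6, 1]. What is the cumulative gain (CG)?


Cumulative Gain = sum of relevance scores
Position 1: rel=0, running sum=0
Position 2: rel=3, running sum=3
Position 3: rel=6, running sum=9
Position 4: rel=6, running sum=15
Position 5: rel=2, running sum=17
Position 6: rel=5, running sum=22
Position 7: rel=0, running sum=22
Position 8: rel=6, running sum=28
Position 9: rel=1, running sum=29
CG = 29

29


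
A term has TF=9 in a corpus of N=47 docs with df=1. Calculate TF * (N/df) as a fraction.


TF * (N/df)
= 9 * (47/1)
= 9 * 47
= 423

423


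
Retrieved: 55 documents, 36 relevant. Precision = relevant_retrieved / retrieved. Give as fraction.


Precision = relevant_retrieved / total_retrieved
= 36 / 55
= 36 / (36 + 19)
= 36/55

36/55


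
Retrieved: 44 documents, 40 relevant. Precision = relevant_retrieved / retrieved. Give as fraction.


Precision = relevant_retrieved / total_retrieved
= 40 / 44
= 40 / (40 + 4)
= 10/11

10/11


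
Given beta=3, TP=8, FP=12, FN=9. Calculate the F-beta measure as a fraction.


P = TP/(TP+FP) = 8/20 = 2/5
R = TP/(TP+FN) = 8/17 = 8/17
beta^2 = 3^2 = 9
(1 + beta^2) = 10
Numerator = (1+beta^2)*P*R = 32/17
Denominator = beta^2*P + R = 18/5 + 8/17 = 346/85
F_beta = 80/173

80/173


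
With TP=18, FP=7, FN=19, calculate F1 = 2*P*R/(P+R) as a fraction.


F1 = 2 * P * R / (P + R)
P = TP/(TP+FP) = 18/25 = 18/25
R = TP/(TP+FN) = 18/37 = 18/37
2 * P * R = 2 * 18/25 * 18/37 = 648/925
P + R = 18/25 + 18/37 = 1116/925
F1 = 648/925 / 1116/925 = 18/31

18/31


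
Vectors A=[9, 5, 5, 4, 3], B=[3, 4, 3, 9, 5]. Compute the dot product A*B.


Dot product = sum of element-wise products
A[0]*B[0] = 9*3 = 27
A[1]*B[1] = 5*4 = 20
A[2]*B[2] = 5*3 = 15
A[3]*B[3] = 4*9 = 36
A[4]*B[4] = 3*5 = 15
Sum = 27 + 20 + 15 + 36 + 15 = 113

113


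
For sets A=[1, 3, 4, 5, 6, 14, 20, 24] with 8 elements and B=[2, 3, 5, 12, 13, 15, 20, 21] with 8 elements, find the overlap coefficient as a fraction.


A intersect B = [3, 5, 20]
|A intersect B| = 3
min(|A|, |B|) = min(8, 8) = 8
Overlap = 3 / 8 = 3/8

3/8


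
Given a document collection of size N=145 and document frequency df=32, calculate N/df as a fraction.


IDF ratio = N / df
= 145 / 32
= 145/32

145/32


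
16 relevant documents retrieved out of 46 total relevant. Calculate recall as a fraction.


Recall = retrieved_relevant / total_relevant
= 16 / 46
= 16 / (16 + 30)
= 8/23

8/23


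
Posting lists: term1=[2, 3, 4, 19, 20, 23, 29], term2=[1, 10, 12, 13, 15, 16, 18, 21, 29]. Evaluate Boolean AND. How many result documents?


Boolean AND: find intersection of posting lists
term1 docs: [2, 3, 4, 19, 20, 23, 29]
term2 docs: [1, 10, 12, 13, 15, 16, 18, 21, 29]
Intersection: [29]
|intersection| = 1

1


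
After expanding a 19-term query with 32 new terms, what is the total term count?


Original terms: 19
Expansion terms: 32
Total = 19 + 32 = 51

51


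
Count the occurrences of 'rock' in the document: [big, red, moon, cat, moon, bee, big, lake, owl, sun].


Document has 10 words
Scanning for 'rock':
Term not found in document
Count = 0

0


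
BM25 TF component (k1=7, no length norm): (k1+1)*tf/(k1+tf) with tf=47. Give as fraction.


BM25 TF component = (k1+1)*tf / (k1+tf)
k1 = 7, tf = 47
Numerator = (7+1)*47 = 376
Denominator = 7 + 47 = 54
= 376/54 = 188/27

188/27


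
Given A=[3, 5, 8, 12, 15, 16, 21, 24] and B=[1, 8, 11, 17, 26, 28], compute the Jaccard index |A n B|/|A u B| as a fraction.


A intersect B = [8]
|A intersect B| = 1
A union B = [1, 3, 5, 8, 11, 12, 15, 16, 17, 21, 24, 26, 28]
|A union B| = 13
Jaccard = 1/13 = 1/13

1/13


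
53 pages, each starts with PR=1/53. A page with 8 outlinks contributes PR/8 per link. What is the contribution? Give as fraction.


Initial PR = 1/53 = 1/53
Outlinks = 8
Contribution per link = PR / outlinks
= 1/53 / 8
= 1/424

1/424


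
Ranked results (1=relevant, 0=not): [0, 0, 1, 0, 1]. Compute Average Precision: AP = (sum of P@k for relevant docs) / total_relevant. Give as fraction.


Computing P@k for each relevant position:
Position 1: not relevant
Position 2: not relevant
Position 3: relevant, P@3 = 1/3 = 1/3
Position 4: not relevant
Position 5: relevant, P@5 = 2/5 = 2/5
Sum of P@k = 1/3 + 2/5 = 11/15
AP = 11/15 / 2 = 11/30

11/30


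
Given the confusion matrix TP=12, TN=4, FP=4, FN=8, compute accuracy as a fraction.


Accuracy = (TP + TN) / (TP + TN + FP + FN)
TP + TN = 12 + 4 = 16
Total = 12 + 4 + 4 + 8 = 28
Accuracy = 16 / 28 = 4/7

4/7


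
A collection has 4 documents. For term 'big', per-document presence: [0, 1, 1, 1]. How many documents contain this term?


Checking each document for 'big':
Doc 1: absent
Doc 2: present
Doc 3: present
Doc 4: present
df = sum of presences = 0 + 1 + 1 + 1 = 3

3


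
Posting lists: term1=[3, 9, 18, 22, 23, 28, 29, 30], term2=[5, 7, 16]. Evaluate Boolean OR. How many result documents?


Boolean OR: find union of posting lists
term1 docs: [3, 9, 18, 22, 23, 28, 29, 30]
term2 docs: [5, 7, 16]
Union: [3, 5, 7, 9, 16, 18, 22, 23, 28, 29, 30]
|union| = 11

11


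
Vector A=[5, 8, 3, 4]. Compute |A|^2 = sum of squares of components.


|A|^2 = sum of squared components
A[0]^2 = 5^2 = 25
A[1]^2 = 8^2 = 64
A[2]^2 = 3^2 = 9
A[3]^2 = 4^2 = 16
Sum = 25 + 64 + 9 + 16 = 114

114


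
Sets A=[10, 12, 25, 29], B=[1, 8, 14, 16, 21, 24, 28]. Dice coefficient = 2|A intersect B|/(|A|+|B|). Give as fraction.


A intersect B = []
|A intersect B| = 0
|A| = 4, |B| = 7
Dice = 2*0 / (4+7)
= 0 / 11 = 0

0


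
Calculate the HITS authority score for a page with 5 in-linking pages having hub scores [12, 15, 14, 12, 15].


Authority = sum of hub scores of in-linkers
In-link 1: hub score = 12
In-link 2: hub score = 15
In-link 3: hub score = 14
In-link 4: hub score = 12
In-link 5: hub score = 15
Authority = 12 + 15 + 14 + 12 + 15 = 68

68


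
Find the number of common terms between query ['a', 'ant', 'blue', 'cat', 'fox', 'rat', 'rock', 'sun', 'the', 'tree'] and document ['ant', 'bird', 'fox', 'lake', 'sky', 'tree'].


Query terms: ['a', 'ant', 'blue', 'cat', 'fox', 'rat', 'rock', 'sun', 'the', 'tree']
Document terms: ['ant', 'bird', 'fox', 'lake', 'sky', 'tree']
Common terms: ['ant', 'fox', 'tree']
Overlap count = 3

3


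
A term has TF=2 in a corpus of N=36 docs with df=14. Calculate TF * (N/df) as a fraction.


TF * (N/df)
= 2 * (36/14)
= 2 * 18/7
= 36/7

36/7


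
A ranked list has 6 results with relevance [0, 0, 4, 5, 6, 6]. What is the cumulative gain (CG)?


Cumulative Gain = sum of relevance scores
Position 1: rel=0, running sum=0
Position 2: rel=0, running sum=0
Position 3: rel=4, running sum=4
Position 4: rel=5, running sum=9
Position 5: rel=6, running sum=15
Position 6: rel=6, running sum=21
CG = 21

21


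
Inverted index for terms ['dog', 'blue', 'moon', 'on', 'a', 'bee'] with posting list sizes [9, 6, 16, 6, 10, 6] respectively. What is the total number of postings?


Summing posting list sizes:
'dog': 9 postings
'blue': 6 postings
'moon': 16 postings
'on': 6 postings
'a': 10 postings
'bee': 6 postings
Total = 9 + 6 + 16 + 6 + 10 + 6 = 53

53


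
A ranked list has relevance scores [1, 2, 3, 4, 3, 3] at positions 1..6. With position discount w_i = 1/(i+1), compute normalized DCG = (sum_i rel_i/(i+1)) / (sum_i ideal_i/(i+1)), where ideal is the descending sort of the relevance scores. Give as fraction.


Position discount weights w_i = 1/(i+1) for i=1..6:
Weights = [1/2, 1/3, 1/4, 1/5, 1/6, 1/7]
Actual relevance: [1, 2, 3, 4, 3, 3]
DCG = 1/2 + 2/3 + 3/4 + 4/5 + 3/6 + 3/7 = 1531/420
Ideal relevance (sorted desc): [4, 3, 3, 3, 2, 1]
Ideal DCG = 4/2 + 3/3 + 3/4 + 3/5 + 2/6 + 1/7 = 2027/420
nDCG = DCG / ideal_DCG = 1531/420 / 2027/420 = 1531/2027

1531/2027


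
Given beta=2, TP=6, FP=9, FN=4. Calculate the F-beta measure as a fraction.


P = TP/(TP+FP) = 6/15 = 2/5
R = TP/(TP+FN) = 6/10 = 3/5
beta^2 = 2^2 = 4
(1 + beta^2) = 5
Numerator = (1+beta^2)*P*R = 6/5
Denominator = beta^2*P + R = 8/5 + 3/5 = 11/5
F_beta = 6/11

6/11


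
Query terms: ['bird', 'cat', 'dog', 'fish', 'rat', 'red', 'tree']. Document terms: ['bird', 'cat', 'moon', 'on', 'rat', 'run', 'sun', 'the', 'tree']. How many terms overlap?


Query terms: ['bird', 'cat', 'dog', 'fish', 'rat', 'red', 'tree']
Document terms: ['bird', 'cat', 'moon', 'on', 'rat', 'run', 'sun', 'the', 'tree']
Common terms: ['bird', 'cat', 'rat', 'tree']
Overlap count = 4

4


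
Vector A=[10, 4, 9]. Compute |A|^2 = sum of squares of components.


|A|^2 = sum of squared components
A[0]^2 = 10^2 = 100
A[1]^2 = 4^2 = 16
A[2]^2 = 9^2 = 81
Sum = 100 + 16 + 81 = 197

197


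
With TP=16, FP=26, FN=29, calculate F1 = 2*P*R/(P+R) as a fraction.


F1 = 2 * P * R / (P + R)
P = TP/(TP+FP) = 16/42 = 8/21
R = TP/(TP+FN) = 16/45 = 16/45
2 * P * R = 2 * 8/21 * 16/45 = 256/945
P + R = 8/21 + 16/45 = 232/315
F1 = 256/945 / 232/315 = 32/87

32/87


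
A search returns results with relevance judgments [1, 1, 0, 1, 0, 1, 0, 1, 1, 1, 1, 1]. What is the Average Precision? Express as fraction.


Computing P@k for each relevant position:
Position 1: relevant, P@1 = 1/1 = 1
Position 2: relevant, P@2 = 2/2 = 1
Position 3: not relevant
Position 4: relevant, P@4 = 3/4 = 3/4
Position 5: not relevant
Position 6: relevant, P@6 = 4/6 = 2/3
Position 7: not relevant
Position 8: relevant, P@8 = 5/8 = 5/8
Position 9: relevant, P@9 = 6/9 = 2/3
Position 10: relevant, P@10 = 7/10 = 7/10
Position 11: relevant, P@11 = 8/11 = 8/11
Position 12: relevant, P@12 = 9/12 = 3/4
Sum of P@k = 1 + 1 + 3/4 + 2/3 + 5/8 + 2/3 + 7/10 + 8/11 + 3/4 = 9089/1320
AP = 9089/1320 / 9 = 9089/11880

9089/11880


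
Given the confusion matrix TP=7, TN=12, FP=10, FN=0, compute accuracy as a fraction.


Accuracy = (TP + TN) / (TP + TN + FP + FN)
TP + TN = 7 + 12 = 19
Total = 7 + 12 + 10 + 0 = 29
Accuracy = 19 / 29 = 19/29

19/29


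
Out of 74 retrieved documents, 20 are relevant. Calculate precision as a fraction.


Precision = relevant_retrieved / total_retrieved
= 20 / 74
= 20 / (20 + 54)
= 10/37

10/37


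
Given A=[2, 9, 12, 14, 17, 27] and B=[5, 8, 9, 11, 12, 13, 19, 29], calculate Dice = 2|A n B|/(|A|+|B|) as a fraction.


A intersect B = [9, 12]
|A intersect B| = 2
|A| = 6, |B| = 8
Dice = 2*2 / (6+8)
= 4 / 14 = 2/7

2/7


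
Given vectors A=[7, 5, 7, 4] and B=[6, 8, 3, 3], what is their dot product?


Dot product = sum of element-wise products
A[0]*B[0] = 7*6 = 42
A[1]*B[1] = 5*8 = 40
A[2]*B[2] = 7*3 = 21
A[3]*B[3] = 4*3 = 12
Sum = 42 + 40 + 21 + 12 = 115

115


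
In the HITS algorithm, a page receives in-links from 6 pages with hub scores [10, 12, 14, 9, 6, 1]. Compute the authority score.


Authority = sum of hub scores of in-linkers
In-link 1: hub score = 10
In-link 2: hub score = 12
In-link 3: hub score = 14
In-link 4: hub score = 9
In-link 5: hub score = 6
In-link 6: hub score = 1
Authority = 10 + 12 + 14 + 9 + 6 + 1 = 52

52


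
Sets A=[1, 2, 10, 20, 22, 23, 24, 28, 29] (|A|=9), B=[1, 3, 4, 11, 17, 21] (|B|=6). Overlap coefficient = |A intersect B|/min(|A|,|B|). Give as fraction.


A intersect B = [1]
|A intersect B| = 1
min(|A|, |B|) = min(9, 6) = 6
Overlap = 1 / 6 = 1/6

1/6


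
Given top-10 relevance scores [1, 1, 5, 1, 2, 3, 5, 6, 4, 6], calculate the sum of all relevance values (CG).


Cumulative Gain = sum of relevance scores
Position 1: rel=1, running sum=1
Position 2: rel=1, running sum=2
Position 3: rel=5, running sum=7
Position 4: rel=1, running sum=8
Position 5: rel=2, running sum=10
Position 6: rel=3, running sum=13
Position 7: rel=5, running sum=18
Position 8: rel=6, running sum=24
Position 9: rel=4, running sum=28
Position 10: rel=6, running sum=34
CG = 34

34


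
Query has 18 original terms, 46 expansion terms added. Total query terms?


Original terms: 18
Expansion terms: 46
Total = 18 + 46 = 64

64


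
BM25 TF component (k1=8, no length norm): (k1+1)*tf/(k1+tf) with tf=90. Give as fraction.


BM25 TF component = (k1+1)*tf / (k1+tf)
k1 = 8, tf = 90
Numerator = (8+1)*90 = 810
Denominator = 8 + 90 = 98
= 810/98 = 405/49

405/49


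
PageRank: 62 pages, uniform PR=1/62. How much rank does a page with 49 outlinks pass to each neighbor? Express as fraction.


Initial PR = 1/62 = 1/62
Outlinks = 49
Contribution per link = PR / outlinks
= 1/62 / 49
= 1/3038

1/3038


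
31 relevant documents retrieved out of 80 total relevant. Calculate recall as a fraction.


Recall = retrieved_relevant / total_relevant
= 31 / 80
= 31 / (31 + 49)
= 31/80

31/80


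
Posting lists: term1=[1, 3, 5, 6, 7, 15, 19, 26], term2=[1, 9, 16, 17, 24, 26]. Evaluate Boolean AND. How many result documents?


Boolean AND: find intersection of posting lists
term1 docs: [1, 3, 5, 6, 7, 15, 19, 26]
term2 docs: [1, 9, 16, 17, 24, 26]
Intersection: [1, 26]
|intersection| = 2

2


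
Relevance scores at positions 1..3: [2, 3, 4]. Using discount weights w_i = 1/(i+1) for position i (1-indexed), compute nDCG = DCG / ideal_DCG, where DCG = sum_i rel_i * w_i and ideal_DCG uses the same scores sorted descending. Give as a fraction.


Position discount weights w_i = 1/(i+1) for i=1..3:
Weights = [1/2, 1/3, 1/4]
Actual relevance: [2, 3, 4]
DCG = 2/2 + 3/3 + 4/4 = 3
Ideal relevance (sorted desc): [4, 3, 2]
Ideal DCG = 4/2 + 3/3 + 2/4 = 7/2
nDCG = DCG / ideal_DCG = 3 / 7/2 = 6/7

6/7


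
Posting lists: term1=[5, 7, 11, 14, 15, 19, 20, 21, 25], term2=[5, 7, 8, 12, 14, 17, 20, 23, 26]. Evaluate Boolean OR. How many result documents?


Boolean OR: find union of posting lists
term1 docs: [5, 7, 11, 14, 15, 19, 20, 21, 25]
term2 docs: [5, 7, 8, 12, 14, 17, 20, 23, 26]
Union: [5, 7, 8, 11, 12, 14, 15, 17, 19, 20, 21, 23, 25, 26]
|union| = 14

14


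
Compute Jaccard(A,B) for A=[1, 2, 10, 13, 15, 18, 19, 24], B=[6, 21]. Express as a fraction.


A intersect B = []
|A intersect B| = 0
A union B = [1, 2, 6, 10, 13, 15, 18, 19, 21, 24]
|A union B| = 10
Jaccard = 0/10 = 0

0


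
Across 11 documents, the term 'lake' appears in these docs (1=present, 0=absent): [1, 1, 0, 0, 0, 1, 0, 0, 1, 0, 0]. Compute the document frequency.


Checking each document for 'lake':
Doc 1: present
Doc 2: present
Doc 3: absent
Doc 4: absent
Doc 5: absent
Doc 6: present
Doc 7: absent
Doc 8: absent
Doc 9: present
Doc 10: absent
Doc 11: absent
df = sum of presences = 1 + 1 + 0 + 0 + 0 + 1 + 0 + 0 + 1 + 0 + 0 = 4

4


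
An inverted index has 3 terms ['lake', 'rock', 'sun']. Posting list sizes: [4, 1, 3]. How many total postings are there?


Summing posting list sizes:
'lake': 4 postings
'rock': 1 postings
'sun': 3 postings
Total = 4 + 1 + 3 = 8

8


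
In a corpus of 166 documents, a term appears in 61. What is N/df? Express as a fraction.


IDF ratio = N / df
= 166 / 61
= 166/61

166/61


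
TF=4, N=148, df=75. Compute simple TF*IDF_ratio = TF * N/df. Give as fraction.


TF * (N/df)
= 4 * (148/75)
= 4 * 148/75
= 592/75

592/75


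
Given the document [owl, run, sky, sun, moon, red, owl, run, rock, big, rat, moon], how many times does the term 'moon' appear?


Document has 12 words
Scanning for 'moon':
Found at positions: [4, 11]
Count = 2

2


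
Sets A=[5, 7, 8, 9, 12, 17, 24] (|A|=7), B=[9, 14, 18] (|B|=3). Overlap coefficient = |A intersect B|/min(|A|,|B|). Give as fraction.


A intersect B = [9]
|A intersect B| = 1
min(|A|, |B|) = min(7, 3) = 3
Overlap = 1 / 3 = 1/3

1/3


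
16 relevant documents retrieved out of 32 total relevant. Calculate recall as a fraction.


Recall = retrieved_relevant / total_relevant
= 16 / 32
= 16 / (16 + 16)
= 1/2

1/2


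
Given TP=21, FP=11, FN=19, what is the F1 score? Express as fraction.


F1 = 2 * P * R / (P + R)
P = TP/(TP+FP) = 21/32 = 21/32
R = TP/(TP+FN) = 21/40 = 21/40
2 * P * R = 2 * 21/32 * 21/40 = 441/640
P + R = 21/32 + 21/40 = 189/160
F1 = 441/640 / 189/160 = 7/12

7/12


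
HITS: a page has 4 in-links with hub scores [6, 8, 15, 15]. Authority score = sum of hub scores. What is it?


Authority = sum of hub scores of in-linkers
In-link 1: hub score = 6
In-link 2: hub score = 8
In-link 3: hub score = 15
In-link 4: hub score = 15
Authority = 6 + 8 + 15 + 15 = 44

44


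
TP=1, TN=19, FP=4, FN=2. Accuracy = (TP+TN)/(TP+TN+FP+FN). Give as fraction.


Accuracy = (TP + TN) / (TP + TN + FP + FN)
TP + TN = 1 + 19 = 20
Total = 1 + 19 + 4 + 2 = 26
Accuracy = 20 / 26 = 10/13

10/13


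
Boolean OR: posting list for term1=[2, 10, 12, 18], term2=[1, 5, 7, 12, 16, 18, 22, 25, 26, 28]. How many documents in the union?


Boolean OR: find union of posting lists
term1 docs: [2, 10, 12, 18]
term2 docs: [1, 5, 7, 12, 16, 18, 22, 25, 26, 28]
Union: [1, 2, 5, 7, 10, 12, 16, 18, 22, 25, 26, 28]
|union| = 12

12


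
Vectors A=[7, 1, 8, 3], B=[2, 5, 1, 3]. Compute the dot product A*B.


Dot product = sum of element-wise products
A[0]*B[0] = 7*2 = 14
A[1]*B[1] = 1*5 = 5
A[2]*B[2] = 8*1 = 8
A[3]*B[3] = 3*3 = 9
Sum = 14 + 5 + 8 + 9 = 36

36


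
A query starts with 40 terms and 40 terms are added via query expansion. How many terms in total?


Original terms: 40
Expansion terms: 40
Total = 40 + 40 = 80

80


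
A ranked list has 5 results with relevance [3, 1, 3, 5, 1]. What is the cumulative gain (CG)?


Cumulative Gain = sum of relevance scores
Position 1: rel=3, running sum=3
Position 2: rel=1, running sum=4
Position 3: rel=3, running sum=7
Position 4: rel=5, running sum=12
Position 5: rel=1, running sum=13
CG = 13

13


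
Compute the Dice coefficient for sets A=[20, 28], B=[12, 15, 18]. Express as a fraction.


A intersect B = []
|A intersect B| = 0
|A| = 2, |B| = 3
Dice = 2*0 / (2+3)
= 0 / 5 = 0

0


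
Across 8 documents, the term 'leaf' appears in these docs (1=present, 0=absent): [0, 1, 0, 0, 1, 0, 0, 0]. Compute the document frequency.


Checking each document for 'leaf':
Doc 1: absent
Doc 2: present
Doc 3: absent
Doc 4: absent
Doc 5: present
Doc 6: absent
Doc 7: absent
Doc 8: absent
df = sum of presences = 0 + 1 + 0 + 0 + 1 + 0 + 0 + 0 = 2

2


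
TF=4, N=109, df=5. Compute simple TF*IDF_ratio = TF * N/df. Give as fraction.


TF * (N/df)
= 4 * (109/5)
= 4 * 109/5
= 436/5

436/5


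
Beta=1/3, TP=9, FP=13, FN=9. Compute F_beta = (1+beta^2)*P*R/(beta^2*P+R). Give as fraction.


P = TP/(TP+FP) = 9/22 = 9/22
R = TP/(TP+FN) = 9/18 = 1/2
beta^2 = 1/3^2 = 1/9
(1 + beta^2) = 10/9
Numerator = (1+beta^2)*P*R = 5/22
Denominator = beta^2*P + R = 1/22 + 1/2 = 6/11
F_beta = 5/12

5/12


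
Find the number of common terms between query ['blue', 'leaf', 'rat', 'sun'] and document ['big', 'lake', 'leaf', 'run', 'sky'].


Query terms: ['blue', 'leaf', 'rat', 'sun']
Document terms: ['big', 'lake', 'leaf', 'run', 'sky']
Common terms: ['leaf']
Overlap count = 1

1


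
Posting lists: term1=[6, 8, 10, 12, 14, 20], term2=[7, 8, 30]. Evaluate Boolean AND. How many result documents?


Boolean AND: find intersection of posting lists
term1 docs: [6, 8, 10, 12, 14, 20]
term2 docs: [7, 8, 30]
Intersection: [8]
|intersection| = 1

1


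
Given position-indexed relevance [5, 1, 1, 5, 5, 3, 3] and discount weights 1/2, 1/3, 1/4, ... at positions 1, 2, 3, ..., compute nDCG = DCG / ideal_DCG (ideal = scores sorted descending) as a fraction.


Position discount weights w_i = 1/(i+1) for i=1..7:
Weights = [1/2, 1/3, 1/4, 1/5, 1/6, 1/7, 1/8]
Actual relevance: [5, 1, 1, 5, 5, 3, 3]
DCG = 5/2 + 1/3 + 1/4 + 5/5 + 5/6 + 3/7 + 3/8 = 961/168
Ideal relevance (sorted desc): [5, 5, 5, 3, 3, 1, 1]
Ideal DCG = 5/2 + 5/3 + 5/4 + 3/5 + 3/6 + 1/7 + 1/8 = 5699/840
nDCG = DCG / ideal_DCG = 961/168 / 5699/840 = 4805/5699

4805/5699


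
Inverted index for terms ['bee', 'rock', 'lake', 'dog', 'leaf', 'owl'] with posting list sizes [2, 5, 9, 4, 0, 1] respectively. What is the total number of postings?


Summing posting list sizes:
'bee': 2 postings
'rock': 5 postings
'lake': 9 postings
'dog': 4 postings
'leaf': 0 postings
'owl': 1 postings
Total = 2 + 5 + 9 + 4 + 0 + 1 = 21

21


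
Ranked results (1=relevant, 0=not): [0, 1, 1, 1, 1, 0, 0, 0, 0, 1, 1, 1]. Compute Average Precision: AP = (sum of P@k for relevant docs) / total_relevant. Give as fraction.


Computing P@k for each relevant position:
Position 1: not relevant
Position 2: relevant, P@2 = 1/2 = 1/2
Position 3: relevant, P@3 = 2/3 = 2/3
Position 4: relevant, P@4 = 3/4 = 3/4
Position 5: relevant, P@5 = 4/5 = 4/5
Position 6: not relevant
Position 7: not relevant
Position 8: not relevant
Position 9: not relevant
Position 10: relevant, P@10 = 5/10 = 1/2
Position 11: relevant, P@11 = 6/11 = 6/11
Position 12: relevant, P@12 = 7/12 = 7/12
Sum of P@k = 1/2 + 2/3 + 3/4 + 4/5 + 1/2 + 6/11 + 7/12 = 239/55
AP = 239/55 / 7 = 239/385

239/385


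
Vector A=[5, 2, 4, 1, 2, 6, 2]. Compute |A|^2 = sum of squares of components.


|A|^2 = sum of squared components
A[0]^2 = 5^2 = 25
A[1]^2 = 2^2 = 4
A[2]^2 = 4^2 = 16
A[3]^2 = 1^2 = 1
A[4]^2 = 2^2 = 4
A[5]^2 = 6^2 = 36
A[6]^2 = 2^2 = 4
Sum = 25 + 4 + 16 + 1 + 4 + 36 + 4 = 90

90


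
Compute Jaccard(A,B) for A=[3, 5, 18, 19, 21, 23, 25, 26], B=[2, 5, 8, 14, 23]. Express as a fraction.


A intersect B = [5, 23]
|A intersect B| = 2
A union B = [2, 3, 5, 8, 14, 18, 19, 21, 23, 25, 26]
|A union B| = 11
Jaccard = 2/11 = 2/11

2/11


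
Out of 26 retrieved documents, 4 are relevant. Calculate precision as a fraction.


Precision = relevant_retrieved / total_retrieved
= 4 / 26
= 4 / (4 + 22)
= 2/13

2/13


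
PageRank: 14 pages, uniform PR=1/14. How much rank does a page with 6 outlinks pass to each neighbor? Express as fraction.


Initial PR = 1/14 = 1/14
Outlinks = 6
Contribution per link = PR / outlinks
= 1/14 / 6
= 1/84

1/84


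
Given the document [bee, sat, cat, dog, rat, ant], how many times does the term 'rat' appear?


Document has 6 words
Scanning for 'rat':
Found at positions: [4]
Count = 1

1


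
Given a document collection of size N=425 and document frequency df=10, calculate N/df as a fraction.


IDF ratio = N / df
= 425 / 10
= 85/2

85/2


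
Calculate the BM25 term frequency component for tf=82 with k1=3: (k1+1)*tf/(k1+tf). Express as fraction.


BM25 TF component = (k1+1)*tf / (k1+tf)
k1 = 3, tf = 82
Numerator = (3+1)*82 = 328
Denominator = 3 + 82 = 85
= 328/85 = 328/85

328/85


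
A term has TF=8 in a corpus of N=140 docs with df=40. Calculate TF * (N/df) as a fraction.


TF * (N/df)
= 8 * (140/40)
= 8 * 7/2
= 28

28


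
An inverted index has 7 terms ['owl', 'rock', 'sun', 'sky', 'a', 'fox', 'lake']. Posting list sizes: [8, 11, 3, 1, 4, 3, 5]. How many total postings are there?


Summing posting list sizes:
'owl': 8 postings
'rock': 11 postings
'sun': 3 postings
'sky': 1 postings
'a': 4 postings
'fox': 3 postings
'lake': 5 postings
Total = 8 + 11 + 3 + 1 + 4 + 3 + 5 = 35

35


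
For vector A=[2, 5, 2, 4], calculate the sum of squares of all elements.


|A|^2 = sum of squared components
A[0]^2 = 2^2 = 4
A[1]^2 = 5^2 = 25
A[2]^2 = 2^2 = 4
A[3]^2 = 4^2 = 16
Sum = 4 + 25 + 4 + 16 = 49

49


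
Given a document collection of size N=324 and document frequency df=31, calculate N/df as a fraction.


IDF ratio = N / df
= 324 / 31
= 324/31

324/31


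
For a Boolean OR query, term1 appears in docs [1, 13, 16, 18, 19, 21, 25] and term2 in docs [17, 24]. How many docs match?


Boolean OR: find union of posting lists
term1 docs: [1, 13, 16, 18, 19, 21, 25]
term2 docs: [17, 24]
Union: [1, 13, 16, 17, 18, 19, 21, 24, 25]
|union| = 9

9


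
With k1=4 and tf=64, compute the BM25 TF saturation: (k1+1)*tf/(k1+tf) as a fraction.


BM25 TF component = (k1+1)*tf / (k1+tf)
k1 = 4, tf = 64
Numerator = (4+1)*64 = 320
Denominator = 4 + 64 = 68
= 320/68 = 80/17

80/17


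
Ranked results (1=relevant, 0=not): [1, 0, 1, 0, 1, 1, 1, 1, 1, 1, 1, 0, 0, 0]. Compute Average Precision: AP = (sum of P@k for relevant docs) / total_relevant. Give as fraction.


Computing P@k for each relevant position:
Position 1: relevant, P@1 = 1/1 = 1
Position 2: not relevant
Position 3: relevant, P@3 = 2/3 = 2/3
Position 4: not relevant
Position 5: relevant, P@5 = 3/5 = 3/5
Position 6: relevant, P@6 = 4/6 = 2/3
Position 7: relevant, P@7 = 5/7 = 5/7
Position 8: relevant, P@8 = 6/8 = 3/4
Position 9: relevant, P@9 = 7/9 = 7/9
Position 10: relevant, P@10 = 8/10 = 4/5
Position 11: relevant, P@11 = 9/11 = 9/11
Position 12: not relevant
Position 13: not relevant
Position 14: not relevant
Sum of P@k = 1 + 2/3 + 3/5 + 2/3 + 5/7 + 3/4 + 7/9 + 4/5 + 9/11 = 94159/13860
AP = 94159/13860 / 9 = 94159/124740

94159/124740
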